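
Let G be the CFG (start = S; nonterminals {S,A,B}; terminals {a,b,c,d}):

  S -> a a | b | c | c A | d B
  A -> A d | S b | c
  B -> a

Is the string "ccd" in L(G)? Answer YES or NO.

Convert to CNF:
  S -> T0 B | T2 T2 | T3 A | b | c
  A -> A T0 | S T1 | c
  B -> a
  T0 -> d
  T1 -> b
  T2 -> a
  T3 -> c

CYK table (by increasing span):
  T[0,0] 'c' = {A,S,T3}  orig:{A,S}
  T[1,1] 'c' = {A,S,T3}  orig:{A,S}
  T[2,2] 'd' = {T0}  orig:{}
  T[0,1] 'cc' = {S}
  T[1,2] 'cd' = {A}
  T[0,2] 'ccd' = {S}

S ∈ T[0,2] ⇒ YES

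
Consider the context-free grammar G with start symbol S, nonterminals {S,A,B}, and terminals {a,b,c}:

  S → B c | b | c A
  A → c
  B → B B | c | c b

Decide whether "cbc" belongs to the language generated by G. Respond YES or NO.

Convert to CNF:
  S -> B T0 | T0 A | b
  A -> c
  B -> B B | T0 T1 | c
  T0 -> c
  T1 -> b

CYK fill:
  cell(0,0) c: {A,B,T0}  orig:{A,B}
  cell(1,1) b: {S,T1}  orig:{S}
  cell(2,2) c: {A,B,T0}  orig:{A,B}
  cell(0,1) cb: {B}
  cell(1,2) bc: ∅
  cell(0,2) cbc: {B,S}

S ∈ T[0,2] ⇒ YES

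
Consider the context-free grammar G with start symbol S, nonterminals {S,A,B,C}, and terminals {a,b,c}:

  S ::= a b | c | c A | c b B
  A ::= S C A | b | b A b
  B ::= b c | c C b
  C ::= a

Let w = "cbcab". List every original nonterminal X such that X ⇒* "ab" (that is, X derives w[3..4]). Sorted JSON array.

CNF form of G:
  S -> T1 A | T1 X6 | T2 T0 | c
  A -> S X3 | T0 X4 | b
  B -> T0 T1 | T1 X5
  C -> a
  T0 -> b
  T1 -> c
  T2 -> a
  X3 -> C A
  X4 -> A T0
  X5 -> C T0
  X6 -> T0 B

CYK table (by increasing span), restricted to cells inside w[3..4]:
  cell(3,3) a: {C,T2}  orig:{C}
  cell(4,4) b: {A,T0}  orig:{A}
  cell(3,4) ab: {S,X3,X5}  orig:{S}

Original NTs in T[3,4] deriving "ab": ["S"]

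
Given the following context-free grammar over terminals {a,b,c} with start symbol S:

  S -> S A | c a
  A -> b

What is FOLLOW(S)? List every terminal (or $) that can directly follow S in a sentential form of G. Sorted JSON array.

FIRST iteration:
round 1:
  A via A→b: +{b}
  S via S→c a: +{c}
  S: {c}  A: {b}
round 2: — fixpoint
  S: {c}  A: {b}

FOLLOW iteration:
seed FOLLOW(S) with $
round 1:
  S→S A: FOLLOW(S) ⊇ FIRST(A) = {b}; new: +{b}
  S→S A: FOLLOW(A) ⊇ FOLLOW(S) ⊇ {$,b}; new: +{$,b}
  FOLLOW(S)={$,b}  FOLLOW(A)={$,b}
round 2: — fixpoint
  FOLLOW(S)={$,b}  FOLLOW(A)={$,b}

FOLLOW(S) = ["$", "b"]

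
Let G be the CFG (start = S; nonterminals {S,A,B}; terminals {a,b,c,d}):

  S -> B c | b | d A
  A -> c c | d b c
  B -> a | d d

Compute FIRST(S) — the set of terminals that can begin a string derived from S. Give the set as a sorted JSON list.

FIRST iteration:
iter 1:
  A via A→c c: +{c}
  A via A→d b c: +{d}
  B via B→a: +{a}
  B via B→d d: +{d}
  S via S→B c: +{a,d}
  S via S→b: +{b}
  FIRST[S]={a,b,d}  FIRST[A]={c,d}  FIRST[B]={a,d}
iter 2: (no change)
  FIRST[S]={a,b,d}  FIRST[A]={c,d}  FIRST[B]={a,d}

FIRST(S) = ["a", "b", "d"]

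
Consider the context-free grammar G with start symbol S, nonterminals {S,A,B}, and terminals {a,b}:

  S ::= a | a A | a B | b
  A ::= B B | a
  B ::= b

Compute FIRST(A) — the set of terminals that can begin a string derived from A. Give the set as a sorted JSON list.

FIRST sets, iterate to fixpoint:
round 1:
  A via A→a: +{a}
  B via B→b: +{b}
  S via S→a: +{a}
  S via S→b: +{b}
  S: {a,b}  A: {a}  B: {b}
round 2:
  A via A→B B: +{b}
  S: {a,b}  A: {a,b}  B: {b}
round 3: (no change)
  S: {a,b}  A: {a,b}  B: {b}

FIRST(A) = ["a", "b"]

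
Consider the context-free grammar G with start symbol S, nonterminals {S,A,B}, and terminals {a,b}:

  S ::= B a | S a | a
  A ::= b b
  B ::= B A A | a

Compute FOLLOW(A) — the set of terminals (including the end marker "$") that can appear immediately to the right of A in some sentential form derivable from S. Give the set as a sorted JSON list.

FIRST iteration:
round 1:
  A via A→b b: +{b}
  B via B→a: +{a}
  S via S→B a: +{a}
  S: {a}  A: {b}  B: {a}
round 2: — fixpoint
  S: {a}  A: {b}  B: {a}

FOLLOW iteration:
FOLLOW(S) := {$}
round 1:
  B→B A A: FOLLOW(B) ⊇ FIRST(A) = {b}; new: +{b}
  B→B A A: FOLLOW(A) ⊇ FIRST(A) = {b}; new: +{b}
  S→B a: FOLLOW(B) ⊇ FIRST(a) = {a}; new: +{a}
  S→S a: FOLLOW(S) ⊇ FIRST(a) = {a}; new: +{a}
  S: {$,a}  A: {b}  B: {a,b}
round 2:
  B→B A A: FOLLOW(A) ⊇ FOLLOW(B) ⊇ {a,b}; new: +{a}
  S: {$,a}  A: {a,b}  B: {a,b}
round 3: (no change)
  S: {$,a}  A: {a,b}  B: {a,b}

FOLLOW(A) = ["a", "b"]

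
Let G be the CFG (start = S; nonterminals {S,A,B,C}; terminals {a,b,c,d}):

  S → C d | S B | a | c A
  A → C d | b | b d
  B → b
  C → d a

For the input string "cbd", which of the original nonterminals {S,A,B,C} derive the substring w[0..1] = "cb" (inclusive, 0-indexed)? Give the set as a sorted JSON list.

CNF form of G:
  S -> C T0 | S B | T3 A | a
  A -> C T0 | T1 T0 | b
  B -> b
  C -> T0 T2
  T0 -> d
  T1 -> b
  T2 -> a
  T3 -> c

Fill CYK table bottom-up, restricted to cells inside w[0..1]:
  cell(0,0) c: {T3}  orig:{}
  cell(1,1) b: {A,B,T1}  orig:{A,B}
  cell(0,1) cb: {S}

Original NTs in T[0,1] deriving "cb": ["S"]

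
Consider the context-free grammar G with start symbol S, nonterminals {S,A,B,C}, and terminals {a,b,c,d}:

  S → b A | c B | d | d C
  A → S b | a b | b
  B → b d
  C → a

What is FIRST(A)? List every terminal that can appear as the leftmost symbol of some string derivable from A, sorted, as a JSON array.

FIRST sets, iterate to fixpoint:
round 1:
  A via A→a b: +{a}
  A via A→b: +{b}
  B via B→b d: +{b}
  C via C→a: +{a}
  S via S→b A: +{b}
  S via S→c B: +{c}
  S via S→d: +{d}
  S: {b,c,d}  A: {a,b}  B: {b}  C: {a}
round 2:
  A via A→S b: +{c,d}
  S: {b,c,d}  A: {a,b,c,d}  B: {b}  C: {a}
round 3: done
  S: {b,c,d}  A: {a,b,c,d}  B: {b}  C: {a}

FIRST(A) = ["a", "b", "c", "d"]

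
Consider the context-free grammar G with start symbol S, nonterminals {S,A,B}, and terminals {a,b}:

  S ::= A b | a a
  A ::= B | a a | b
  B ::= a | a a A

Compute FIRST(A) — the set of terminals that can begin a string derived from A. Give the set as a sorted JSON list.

Compute FIRST by fixpoint:
iter 1:
  A via A→a a: +{a}
  A via A→b: +{b}
  B via B→a: +{a}
  S via S→A b: +{a,b}
  FIRST[S]={a,b}  FIRST[A]={a,b}  FIRST[B]={a}
iter 2: done
  FIRST[S]={a,b}  FIRST[A]={a,b}  FIRST[B]={a}

FIRST(A) = ["a", "b"]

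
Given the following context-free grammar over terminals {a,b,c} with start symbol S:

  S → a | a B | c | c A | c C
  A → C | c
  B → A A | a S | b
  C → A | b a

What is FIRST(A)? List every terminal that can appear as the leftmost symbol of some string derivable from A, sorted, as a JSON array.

Compute FIRST by fixpoint:
pass 1:
  A via A→c: +{c}
  B via B→A A: +{c}
  B via B→a S: +{a}
  B via B→b: +{b}
  C via C→A: +{c}
  C via C→b a: +{b}
  S via S→a: +{a}
  S via S→c: +{c}
  FIRST[S]={a,c}  FIRST[A]={c}  FIRST[B]={a,b,c}  FIRST[C]={b,c}
pass 2:
  A via A→C: +{b}
  FIRST[S]={a,c}  FIRST[A]={b,c}  FIRST[B]={a,b,c}  FIRST[C]={b,c}
pass 3: done
  FIRST[S]={a,c}  FIRST[A]={b,c}  FIRST[B]={a,b,c}  FIRST[C]={b,c}

FIRST(A) = ["b", "c"]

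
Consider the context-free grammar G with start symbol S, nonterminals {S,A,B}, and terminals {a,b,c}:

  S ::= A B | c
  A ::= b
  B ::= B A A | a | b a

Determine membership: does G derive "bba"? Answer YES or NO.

Convert to CNF:
  S -> A B | c
  A -> b
  B -> B X2 | T0 T1 | a
  T0 -> b
  T1 -> a
  X2 -> A A

CYK table (by increasing span):
  cell(0,0) b: {A,T0}  orig:{A}
  cell(1,1) b: {A,T0}  orig:{A}
  cell(2,2) a: {B,T1}  orig:{B}
  cell(0,1) bb: {X2}  orig:{}
  cell(1,2) ba: {B,S}
  cell(0,2) bba: {S}

S ∈ T[0,2] ⇒ YES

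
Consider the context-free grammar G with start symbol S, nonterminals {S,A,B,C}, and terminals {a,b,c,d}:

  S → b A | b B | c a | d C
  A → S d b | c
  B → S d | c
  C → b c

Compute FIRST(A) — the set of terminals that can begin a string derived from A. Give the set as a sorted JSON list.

FIRST sets, iterate to fixpoint:
round 1:
  A via A→c: +{c}
  B via B→c: +{c}
  C via C→b c: +{b}
  S via S→b A: +{b}
  S via S→c a: +{c}
  S via S→d C: +{d}
  FIRST(S)={b,c,d}  FIRST(A)={c}  FIRST(B)={c}  FIRST(C)={b}
round 2:
  A via A→S d b: +{b,d}
  B via B→S d: +{b,d}
  FIRST(S)={b,c,d}  FIRST(A)={b,c,d}  FIRST(B)={b,c,d}  FIRST(C)={b}
round 3: (stable)
  FIRST(S)={b,c,d}  FIRST(A)={b,c,d}  FIRST(B)={b,c,d}  FIRST(C)={b}

FIRST(A) = ["b", "c", "d"]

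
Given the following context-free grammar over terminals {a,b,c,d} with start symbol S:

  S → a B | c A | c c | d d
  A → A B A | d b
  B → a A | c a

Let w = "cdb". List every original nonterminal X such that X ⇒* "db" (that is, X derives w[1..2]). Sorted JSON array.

CNF form of G:
  S -> T0 T0 | T2 B | T3 A | T3 T3
  A -> A X4 | T0 T1
  B -> T2 A | T3 T2
  T0 -> d
  T1 -> b
  T2 -> a
  T3 -> c
  X4 -> B A

CYK fill (cells [i..j] with 1 ≤ i ≤ j ≤ 2 only):
  cell(1,1) d: {T0}  orig:{}
  cell(2,2) b: {T1}  orig:{}
  cell(1,2) db: {A}

Original NTs in T[1,2] deriving "db": ["A"]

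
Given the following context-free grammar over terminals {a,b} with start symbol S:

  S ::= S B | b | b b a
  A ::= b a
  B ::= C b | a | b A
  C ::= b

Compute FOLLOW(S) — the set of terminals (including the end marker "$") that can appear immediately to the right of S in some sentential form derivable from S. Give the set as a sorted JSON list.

Compute FIRST by fixpoint:
[1]
  A via A→b a: +{b}
  B via B→a: +{a}
  B via B→b A: +{b}
  C via C→b: +{b}
  S via S→b: +{b}
  FIRST(S)={b}  FIRST(A)={b}  FIRST(B)={a,b}  FIRST(C)={b}
[2] (no change)
  FIRST(S)={b}  FIRST(A)={b}  FIRST(B)={a,b}  FIRST(C)={b}

FOLLOW iteration:
seed FOLLOW(S) with $
[1]
  B→C b: FOLLOW(C) ⊇ FIRST(b) = {b}; new: +{b}
  S→S B: FOLLOW(S) ⊇ FIRST(B) = {a,b}; new: +{a,b}
  S→S B: FOLLOW(B) ⊇ FOLLOW(S) ⊇ {$,a,b}; new: +{$,a,b}
  S: {$,a,b}  A: {}  B: {$,a,b}  C: {b}
[2]
  B→b A: FOLLOW(A) ⊇ FOLLOW(B) ⊇ {$,a,b}; new: +{$,a,b}
  S: {$,a,b}  A: {$,a,b}  B: {$,a,b}  C: {b}
[3] done
  S: {$,a,b}  A: {$,a,b}  B: {$,a,b}  C: {b}

FOLLOW(S) = ["$", "a", "b"]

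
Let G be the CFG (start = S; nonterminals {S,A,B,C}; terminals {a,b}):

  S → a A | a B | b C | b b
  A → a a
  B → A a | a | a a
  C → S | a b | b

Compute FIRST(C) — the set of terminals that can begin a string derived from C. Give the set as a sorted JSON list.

FIRST sets, iterate to fixpoint:
iter 1:
  A via A→a a: +{a}
  B via B→A a: +{a}
  C via C→a b: +{a}
  C via C→b: +{b}
  S via S→a A: +{a}
  S via S→b C: +{b}
  FIRST[S]={a,b}  FIRST[A]={a}  FIRST[B]={a}  FIRST[C]={a,b}
iter 2: done
  FIRST[S]={a,b}  FIRST[A]={a}  FIRST[B]={a}  FIRST[C]={a,b}

FIRST(C) = ["a", "b"]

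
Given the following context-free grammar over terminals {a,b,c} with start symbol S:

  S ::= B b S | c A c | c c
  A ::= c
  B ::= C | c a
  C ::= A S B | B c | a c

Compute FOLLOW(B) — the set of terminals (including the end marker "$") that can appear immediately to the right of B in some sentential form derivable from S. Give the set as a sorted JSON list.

Compute FIRST by fixpoint:
[1]
  A via A→c: +{c}
  B via B→c a: +{c}
  C via C→A S B: +{c}
  C via C→a c: +{a}
  S via S→B b S: +{c}
  S: {c}  A: {c}  B: {c}  C: {a,c}
[2]
  B via B→C: +{a}
  S via S→B b S: +{a}
  S: {a,c}  A: {c}  B: {a,c}  C: {a,c}
[3] done
  S: {a,c}  A: {c}  B: {a,c}  C: {a,c}

Compute FOLLOW by fixpoint:
FOLLOW(S) := {$}
pass 1:
  C→A S B: FOLLOW(A) ⊇ FIRST(S) = {a,c}; new: +{a,c}
  C→A S B: FOLLOW(S) ⊇ FIRST(B) = {a,c}; new: +{a,c}
  C→B c: FOLLOW(B) ⊇ FIRST(c) = {c}; new: +{c}
  S→B b S: FOLLOW(B) ⊇ FIRST(b) = {b}; new: +{b}
  FOLLOW(S)={$,a,c}  FOLLOW(A)={a,c}  FOLLOW(B)={b,c}  FOLLOW(C)={}
pass 2:
  B→C: FOLLOW(C) ⊇ FOLLOW(B) ⊇ {b,c}; new: +{b,c}
  FOLLOW(S)={$,a,c}  FOLLOW(A)={a,c}  FOLLOW(B)={b,c}  FOLLOW(C)={b,c}
pass 3: (no change)
  FOLLOW(S)={$,a,c}  FOLLOW(A)={a,c}  FOLLOW(B)={b,c}  FOLLOW(C)={b,c}

FOLLOW(B) = ["b", "c"]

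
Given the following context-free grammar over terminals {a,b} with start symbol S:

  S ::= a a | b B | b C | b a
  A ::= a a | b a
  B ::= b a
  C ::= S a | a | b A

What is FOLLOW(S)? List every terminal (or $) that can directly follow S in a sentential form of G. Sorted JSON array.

FIRST iteration:
round 1:
  A via A→a a: +{a}
  A via A→b a: +{b}
  B via B→b a: +{b}
  C via C→a: +{a}
  C via C→b A: +{b}
  S via S→a a: +{a}
  S via S→b B: +{b}
  FIRST[S]={a,b}  FIRST[A]={a,b}  FIRST[B]={b}  FIRST[C]={a,b}
round 2: (stable)
  FIRST[S]={a,b}  FIRST[A]={a,b}  FIRST[B]={b}  FIRST[C]={a,b}

FOLLOW iteration:
initialize: $ ∈ FOLLOW(S)
iter 1:
  C→S a: FOLLOW(S) ⊇ FIRST(a) = {a}; new: +{a}
  S→b B: FOLLOW(B) ⊇ FOLLOW(S) ⊇ {$,a}; new: +{$,a}
  S→b C: FOLLOW(C) ⊇ FOLLOW(S) ⊇ {$,a}; new: +{$,a}
  FOLLOW[S]={$,a}  FOLLOW[A]={}  FOLLOW[B]={$,a}  FOLLOW[C]={$,a}
iter 2:
  C→b A: FOLLOW(A) ⊇ FOLLOW(C) ⊇ {$,a}; new: +{$,a}
  FOLLOW[S]={$,a}  FOLLOW[A]={$,a}  FOLLOW[B]={$,a}  FOLLOW[C]={$,a}
iter 3: done
  FOLLOW[S]={$,a}  FOLLOW[A]={$,a}  FOLLOW[B]={$,a}  FOLLOW[C]={$,a}

FOLLOW(S) = ["$", "a"]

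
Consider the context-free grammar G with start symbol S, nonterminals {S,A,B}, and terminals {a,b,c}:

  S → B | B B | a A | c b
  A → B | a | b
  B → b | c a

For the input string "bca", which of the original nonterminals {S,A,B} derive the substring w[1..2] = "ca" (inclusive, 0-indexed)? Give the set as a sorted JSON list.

CNF form of G:
  S -> B B | T0 T1 | T0 T2 | T1 A | b
  A -> T0 T1 | a | b
  B -> T0 T1 | b
  T0 -> c
  T1 -> a
  T2 -> b

CYK table (by increasing span) — only the sub-triangle for w[1..2]:
  cell(1,1) c: {T0}  orig:{}
  cell(2,2) a: {A,T1}  orig:{A}
  cell(1,2) ca: {A,B,S}

Original NTs in T[1,2] deriving "ca": ["A", "B", "S"]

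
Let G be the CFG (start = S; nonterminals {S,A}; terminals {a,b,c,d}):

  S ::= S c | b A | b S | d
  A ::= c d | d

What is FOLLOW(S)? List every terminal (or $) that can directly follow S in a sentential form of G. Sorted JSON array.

Compute FIRST by fixpoint:
round 1:
  A via A→c d: +{c}
  A via A→d: +{d}
  S via S→b A: +{b}
  S via S→d: +{d}
  S: {b,d}  A: {c,d}
round 2: (stable)
  S: {b,d}  A: {c,d}

FOLLOW iteration:
initialize: $ ∈ FOLLOW(S)
iter 1:
  S→S c: FOLLOW(S) ⊇ FIRST(c) = {c}; new: +{c}
  S→b A: FOLLOW(A) ⊇ FOLLOW(S) ⊇ {$,c}; new: +{$,c}
  FOLLOW[S]={$,c}  FOLLOW[A]={$,c}
iter 2: — fixpoint
  FOLLOW[S]={$,c}  FOLLOW[A]={$,c}

FOLLOW(S) = ["$", "c"]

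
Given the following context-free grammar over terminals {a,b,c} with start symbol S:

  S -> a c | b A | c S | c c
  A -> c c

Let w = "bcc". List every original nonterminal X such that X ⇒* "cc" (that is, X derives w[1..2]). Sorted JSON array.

Convert to CNF:
  S -> T0 S | T0 T0 | T1 T0 | T2 A
  A -> T0 T0
  T0 -> c
  T1 -> a
  T2 -> b

Fill CYK table bottom-up (cells [i..j] with 1 ≤ i ≤ j ≤ 2 only):
  cell(1,1) c: {T0}  orig:{}
  cell(2,2) c: {T0}  orig:{}
  cell(1,2) cc: {A,S}

Original NTs in T[1,2] deriving "cc": ["A", "S"]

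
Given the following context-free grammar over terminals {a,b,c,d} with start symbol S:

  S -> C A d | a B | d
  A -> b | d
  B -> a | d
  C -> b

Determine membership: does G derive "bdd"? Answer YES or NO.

Convert to CNF:
  S -> C X2 | T1 B | d
  A -> b | d
  B -> a | d
  C -> b
  T0 -> d
  T1 -> a
  X2 -> A T0

CYK fill:
  [0..0]={A,C}  "b"
  [1..1]={A,B,S,T0}  "d"  orig:{A,B,S}
  [2..2]={A,B,S,T0}  "d"  orig:{A,B,S}
  [0..1]={X2}  "bd"  orig:{}
  [1..2]={X2}  "dd"  orig:{}
  [0..2]={S}  "bdd"

S ∈ T[0,2] ⇒ YES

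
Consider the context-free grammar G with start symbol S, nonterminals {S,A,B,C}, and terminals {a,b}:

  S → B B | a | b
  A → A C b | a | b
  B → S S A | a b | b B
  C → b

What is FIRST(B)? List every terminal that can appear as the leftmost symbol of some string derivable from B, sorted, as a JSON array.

Compute FIRST by fixpoint:
round 1:
  A via A→a: +{a}
  A via A→b: +{b}
  B via B→a b: +{a}
  B via B→b B: +{b}
  C via C→b: +{b}
  S via S→B B: +{a,b}
  S: {a,b}  A: {a,b}  B: {a,b}  C: {b}
round 2: done
  S: {a,b}  A: {a,b}  B: {a,b}  C: {b}

FIRST(B) = ["a", "b"]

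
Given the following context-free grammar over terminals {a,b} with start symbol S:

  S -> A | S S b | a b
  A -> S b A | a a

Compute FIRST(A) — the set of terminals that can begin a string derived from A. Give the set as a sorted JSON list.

FIRST iteration:
iter 1:
  A via A→a a: +{a}
  S via S→A: +{a}
  FIRST(S)={a}  FIRST(A)={a}
iter 2: (stable)
  FIRST(S)={a}  FIRST(A)={a}

FIRST(A) = ["a"]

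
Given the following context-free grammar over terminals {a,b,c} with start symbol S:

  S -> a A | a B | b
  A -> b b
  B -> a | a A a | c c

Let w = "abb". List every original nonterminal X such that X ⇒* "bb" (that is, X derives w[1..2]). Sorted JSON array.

Convert to CNF:
  S -> T1 A | T1 B | b
  A -> T0 T0
  B -> T1 X3 | T2 T2 | a
  T0 -> b
  T1 -> a
  T2 -> c
  X3 -> A T1

CYK table (by increasing span), restricted to cells inside w[1..2]:
  cell(1,1) b: {S,T0}  orig:{S}
  cell(2,2) b: {S,T0}  orig:{S}
  cell(1,2) bb: {A}

Original NTs in T[1,2] deriving "bb": ["A"]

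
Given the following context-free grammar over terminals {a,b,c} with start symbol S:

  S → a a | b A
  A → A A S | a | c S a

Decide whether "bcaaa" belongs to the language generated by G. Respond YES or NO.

Convert to CNF:
  S -> T1 T1 | T2 A
  A -> A X3 | T0 X4 | a
  T0 -> c
  T1 -> a
  T2 -> b
  X3 -> A S
  X4 -> S T1

CYK table (by increasing span):
  [0..0]={T2}  "b"  orig:{}
  [1..1]={T0}  "c"  orig:{}
  [2..2]={A,T1}  "a"  orig:{A}
  [3..3]={A,T1}  "a"  orig:{A}
  [4..4]={A,T1}  "a"  orig:{A}
  [0..1]=∅  "bc"
  [1..2]=∅  "ca"
  [2..3]={S}  "aa"
  [3..4]={S}  "aa"
  [0..2]=∅  "bca"
  [1..3]=∅  "caa"
  [2..4]={X3,X4}  "aaa"  orig:{}
  [0..3]=∅  "bcaa"
  [1..4]={A}  "caaa"
  [0..4]={S}  "bcaaa"

S ∈ T[0,4] ⇒ YES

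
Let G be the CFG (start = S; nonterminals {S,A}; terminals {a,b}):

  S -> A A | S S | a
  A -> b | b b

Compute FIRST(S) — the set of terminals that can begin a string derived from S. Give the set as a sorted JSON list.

FIRST sets, iterate to fixpoint:
round 1:
  A via A→b: +{b}
  S via S→A A: +{b}
  S via S→a: +{a}
  S: {a,b}  A: {b}
round 2: (stable)
  S: {a,b}  A: {b}

FIRST(S) = ["a", "b"]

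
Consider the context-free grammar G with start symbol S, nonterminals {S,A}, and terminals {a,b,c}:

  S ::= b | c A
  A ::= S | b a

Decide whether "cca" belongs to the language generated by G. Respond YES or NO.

Convert to CNF:
  S -> T2 A | b
  A -> T0 T1 | T2 A | b
  T0 -> b
  T1 -> a
  T2 -> c

CYK fill:
  cell(0,0) c: {T2}  orig:{}
  cell(1,1) c: {T2}  orig:{}
  cell(2,2) a: {T1}  orig:{}
  cell(0,1) cc: ∅
  cell(1,2) ca: ∅
  cell(0,2) cca: ∅

S ∉ T[0,2] ⇒ NO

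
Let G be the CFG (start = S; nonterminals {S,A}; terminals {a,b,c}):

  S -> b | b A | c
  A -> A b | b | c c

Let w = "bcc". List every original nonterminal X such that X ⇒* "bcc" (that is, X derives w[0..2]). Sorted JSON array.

Convert to CNF:
  S -> T0 A | b | c
  A -> A T0 | T1 T1 | b
  T0 -> b
  T1 -> c

CYK fill (cells [i..j] with 0 ≤ i ≤ j ≤ 2 only):
  T[0,0] 'b' = {A,S,T0}  orig:{A,S}
  T[1,1] 'c' = {S,T1}  orig:{S}
  T[2,2] 'c' = {S,T1}  orig:{S}
  T[0,1] 'bc' = ∅
  T[1,2] 'cc' = {A}
  T[0,2] 'bcc' = {S}

Original NTs in T[0,2] deriving "bcc": ["S"]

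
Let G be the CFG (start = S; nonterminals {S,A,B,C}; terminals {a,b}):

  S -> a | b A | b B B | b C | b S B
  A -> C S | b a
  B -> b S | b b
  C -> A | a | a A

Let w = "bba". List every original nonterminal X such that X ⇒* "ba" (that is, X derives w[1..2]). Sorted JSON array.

Convert to CNF:
  S -> T0 A | T0 C | T0 X2 | T0 X3 | a
  A -> C S | T0 T1
  B -> T0 S | T0 T0
  C -> C S | T0 T1 | T1 A | a
  T0 -> b
  T1 -> a
  X2 -> B B
  X3 -> S B

CYK fill, restricted to cells inside w[1..2]:
  cell(1,1) b: {T0}  orig:{}
  cell(2,2) a: {C,S,T1}  orig:{C,S}
  cell(1,2) ba: {A,B,C,S}

Original NTs in T[1,2] deriving "ba": ["A", "B", "C", "S"]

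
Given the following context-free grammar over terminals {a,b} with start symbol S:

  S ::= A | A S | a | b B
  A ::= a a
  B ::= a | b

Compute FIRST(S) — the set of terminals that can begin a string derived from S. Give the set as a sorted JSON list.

FIRST iteration:
iter 1:
  A via A→a a: +{a}
  B via B→a: +{a}
  B via B→b: +{b}
  S via S→A: +{a}
  S via S→b B: +{b}
  FIRST[S]={a,b}  FIRST[A]={a}  FIRST[B]={a,b}
iter 2: (stable)
  FIRST[S]={a,b}  FIRST[A]={a}  FIRST[B]={a,b}

FIRST(S) = ["a", "b"]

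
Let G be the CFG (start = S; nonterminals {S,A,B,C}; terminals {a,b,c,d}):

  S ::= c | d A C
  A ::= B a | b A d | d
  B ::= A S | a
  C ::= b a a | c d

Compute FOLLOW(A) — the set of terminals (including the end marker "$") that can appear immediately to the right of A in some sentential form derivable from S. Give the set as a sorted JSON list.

FIRST iteration:
[1]
  A via A→b A d: +{b}
  A via A→d: +{d}
  B via B→A S: +{b,d}
  B via B→a: +{a}
  C via C→b a a: +{b}
  C via C→c d: +{c}
  S via S→c: +{c}
  S via S→d A C: +{d}
  S: {c,d}  A: {b,d}  B: {a,b,d}  C: {b,c}
[2]
  A via A→B a: +{a}
  S: {c,d}  A: {a,b,d}  B: {a,b,d}  C: {b,c}
[3] done
  S: {c,d}  A: {a,b,d}  B: {a,b,d}  C: {b,c}

Compute FOLLOW by fixpoint:
seed FOLLOW(S) with $
round 1:
  A→B a: FOLLOW(B) ⊇ FIRST(a) = {a}; new: +{a}
  A→b A d: FOLLOW(A) ⊇ FIRST(d) = {d}; new: +{d}
  B→A S: FOLLOW(A) ⊇ FIRST(S) = {c,d}; new: +{c}
  B→A S: FOLLOW(S) ⊇ FOLLOW(B) ⊇ {a}; new: +{a}
  S→d A C: FOLLOW(A) ⊇ FIRST(C) = {b,c}; new: +{b}
  S→d A C: FOLLOW(C) ⊇ FOLLOW(S) ⊇ {$,a}; new: +{$,a}
  FOLLOW[S]={$,a}  FOLLOW[A]={b,c,d}  FOLLOW[B]={a}  FOLLOW[C]={$,a}
round 2: — fixpoint
  FOLLOW[S]={$,a}  FOLLOW[A]={b,c,d}  FOLLOW[B]={a}  FOLLOW[C]={$,a}

FOLLOW(A) = ["b", "c", "d"]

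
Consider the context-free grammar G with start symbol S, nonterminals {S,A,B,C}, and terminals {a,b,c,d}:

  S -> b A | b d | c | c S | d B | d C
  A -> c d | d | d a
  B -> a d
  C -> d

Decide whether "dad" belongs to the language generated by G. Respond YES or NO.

Convert to CNF:
  S -> T0 S | T1 B | T1 C | T3 A | T3 T1 | c
  A -> T0 T1 | T1 T2 | d
  B -> T2 T1
  C -> d
  T0 -> c
  T1 -> d
  T2 -> a
  T3 -> b

Fill CYK table bottom-up:
  [0..0]={A,C,T1}  "d"  orig:{A,C}
  [1..1]={T2}  "a"  orig:{}
  [2..2]={A,C,T1}  "d"  orig:{A,C}
  [0..1]={A}  "da"
  [1..2]={B}  "ad"
  [0..2]={S}  "dad"

S ∈ T[0,2] ⇒ YES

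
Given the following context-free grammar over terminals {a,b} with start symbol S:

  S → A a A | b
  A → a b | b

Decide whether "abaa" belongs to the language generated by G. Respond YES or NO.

CNF form of G:
  S -> A X2 | b
  A -> T0 T1 | b
  T0 -> a
  T1 -> b
  X2 -> T0 A

Fill CYK table bottom-up:
  T[0,0] 'a' = {T0}  orig:{}
  T[1,1] 'b' = {A,S,T1}  orig:{A,S}
  T[2,2] 'a' = {T0}  orig:{}
  T[3,3] 'a' = {T0}  orig:{}
  T[0,1] 'ab' = {A,X2}  orig:{A}
  T[1,2] 'ba' = ∅
  T[2,3] 'aa' = ∅
  T[0,2] 'aba' = ∅
  T[1,3] 'baa' = ∅
  T[0,3] 'abaa' = ∅

S ∉ T[0,3] ⇒ NO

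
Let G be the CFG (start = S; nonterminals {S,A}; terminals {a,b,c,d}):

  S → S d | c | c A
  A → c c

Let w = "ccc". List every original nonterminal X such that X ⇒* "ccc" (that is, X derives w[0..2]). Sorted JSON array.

CNF form of G:
  S -> S T1 | T0 A | c
  A -> T0 T0
  T0 -> c
  T1 -> d

CYK fill (cells [i..j] with 0 ≤ i ≤ j ≤ 2 only):
  [0..0]={S,T0}  "c"  orig:{S}
  [1..1]={S,T0}  "c"  orig:{S}
  [2..2]={S,T0}  "c"  orig:{S}
  [0..1]={A}  "cc"
  [1..2]={A}  "cc"
  [0..2]={S}  "ccc"

Original NTs in T[0,2] deriving "ccc": ["S"]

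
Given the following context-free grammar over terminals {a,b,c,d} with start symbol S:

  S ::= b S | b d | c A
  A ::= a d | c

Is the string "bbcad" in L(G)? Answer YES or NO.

Convert to CNF:
  S -> T2 S | T2 T1 | T3 A
  A -> T0 T1 | c
  T0 -> a
  T1 -> d
  T2 -> b
  T3 -> c

CYK fill:
  [0..0]={T2}  "b"  orig:{}
  [1..1]={T2}  "b"  orig:{}
  [2..2]={A,T3}  "c"  orig:{A}
  [3..3]={T0}  "a"  orig:{}
  [4..4]={T1}  "d"  orig:{}
  [0..1]=∅  "bb"
  [1..2]=∅  "bc"
  [2..3]=∅  "ca"
  [3..4]={A}  "ad"
  [0..2]=∅  "bbc"
  [1..3]=∅  "bca"
  [2..4]={S}  "cad"
  [0..3]=∅  "bbca"
  [1..4]={S}  "bcad"
  [0..4]={S}  "bbcad"

S ∈ T[0,4] ⇒ YES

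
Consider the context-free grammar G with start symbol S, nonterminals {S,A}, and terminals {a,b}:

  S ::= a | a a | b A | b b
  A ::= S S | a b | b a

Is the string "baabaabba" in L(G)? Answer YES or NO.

CNF form of G:
  S -> T0 T0 | T1 A | T1 T1 | a
  A -> S S | T0 T1 | T1 T0
  T0 -> a
  T1 -> b

CYK table (by increasing span):
  [0..0]={T1}  "b"  orig:{}
  [1..1]={S,T0}  "a"  orig:{S}
  [2..2]={S,T0}  "a"  orig:{S}
  [3..3]={T1}  "b"  orig:{}
  [4..4]={S,T0}  "a"  orig:{S}
  [5..5]={S,T0}  "a"  orig:{S}
  [6..6]={T1}  "b"  orig:{}
  [7..7]={T1}  "b"  orig:{}
  [8..8]={S,T0}  "a"  orig:{S}
  [0..1]={A}  "ba"
  [1..2]={A,S}  "aa"
  [2..3]={A}  "ab"
  [3..4]={A}  "ba"
  [4..5]={A,S}  "aa"
  [5..6]={A}  "ab"
  [6..7]={S}  "bb"
  [7..8]={A}  "ba"
  [0..2]={S}  "baa"
  [1..3]=∅  "aab"
  [2..4]=∅  "aba"
  [3..5]={S}  "baa"
  [4..6]=∅  "aab"
  [5..7]={A}  "abb"
  [6..8]={A,S}  "bba"
  [0..3]=∅  "baab"
  [1..4]=∅  "aaba"
  [2..5]={A}  "abaa"
  [3..6]=∅  "baab"
  [4..7]={A}  "aabb"
  [5..8]={A}  "abba"
  [0..4]=∅  "baaba"
  [1..5]={A}  "aabaa"
  [2..6]=∅  "abaab"
  [3..7]={A,S}  "baabb"
  [4..8]={A}  "aabba"
  [0..5]={A,S}  "baabaa"
  [1..6]=∅  "aabaab"
  [2..7]={A}  "abaabb"
  [3..8]={A,S}  "baabba"
  [0..6]=∅  "baabaab"
  [1..7]={A}  "aabaabb"
  [2..8]={A}  "abaabba"
  [0..7]={A,S}  "baabaabb"
  [1..8]={A}  "aabaabba"
  [0..8]={A,S}  "baabaabba"

S ∈ T[0,8] ⇒ YES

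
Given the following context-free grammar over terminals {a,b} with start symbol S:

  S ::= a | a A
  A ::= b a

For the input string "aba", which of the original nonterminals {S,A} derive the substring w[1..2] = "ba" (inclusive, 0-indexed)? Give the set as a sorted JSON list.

CNF form of G:
  S -> T1 A | a
  A -> T0 T1
  T0 -> b
  T1 -> a

Fill CYK table bottom-up — only the sub-triangle for w[1..2]:
  T[1,1] 'b' = {T0}  orig:{}
  T[2,2] 'a' = {S,T1}  orig:{S}
  T[1,2] 'ba' = {A}

Original NTs in T[1,2] deriving "ba": ["A"]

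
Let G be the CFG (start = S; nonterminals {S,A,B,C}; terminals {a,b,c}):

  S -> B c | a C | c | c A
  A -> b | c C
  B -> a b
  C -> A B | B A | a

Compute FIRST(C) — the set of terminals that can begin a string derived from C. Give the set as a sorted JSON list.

FIRST iteration:
iter 1:
  A via A→b: +{b}
  A via A→c C: +{c}
  B via B→a b: +{a}
  C via C→A B: +{b,c}
  C via C→B A: +{a}
  S via S→B c: +{a}
  S via S→c: +{c}
  S: {a,c}  A: {b,c}  B: {a}  C: {a,b,c}
iter 2: (stable)
  S: {a,c}  A: {b,c}  B: {a}  C: {a,b,c}

FIRST(C) = ["a", "b", "c"]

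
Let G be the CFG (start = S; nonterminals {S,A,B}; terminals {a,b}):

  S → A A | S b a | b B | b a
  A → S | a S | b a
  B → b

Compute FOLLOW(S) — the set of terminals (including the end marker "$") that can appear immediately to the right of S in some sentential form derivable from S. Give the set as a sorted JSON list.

FIRST sets, iterate to fixpoint:
iter 1:
  A via A→a S: +{a}
  A via A→b a: +{b}
  B via B→b: +{b}
  S via S→A A: +{a,b}
  FIRST[S]={a,b}  FIRST[A]={a,b}  FIRST[B]={b}
iter 2: (stable)
  FIRST[S]={a,b}  FIRST[A]={a,b}  FIRST[B]={b}

FOLLOW iteration:
initialize: $ ∈ FOLLOW(S)
pass 1:
  S→A A: FOLLOW(A) ⊇ FIRST(A) = {a,b}; new: +{a,b}
  S→A A: FOLLOW(A) ⊇ FOLLOW(S) ⊇ {$}; new: +{$}
  S→S b a: FOLLOW(S) ⊇ FIRST(b) = {b}; new: +{b}
  S→b B: FOLLOW(B) ⊇ FOLLOW(S) ⊇ {$,b}; new: +{$,b}
  S: {$,b}  A: {$,a,b}  B: {$,b}
pass 2:
  A→S: FOLLOW(S) ⊇ FOLLOW(A) ⊇ {$,a,b}; new: +{a}
  S→b B: FOLLOW(B) ⊇ FOLLOW(S) ⊇ {$,a,b}; new: +{a}
  S: {$,a,b}  A: {$,a,b}  B: {$,a,b}
pass 3: (no change)
  S: {$,a,b}  A: {$,a,b}  B: {$,a,b}

FOLLOW(S) = ["$", "a", "b"]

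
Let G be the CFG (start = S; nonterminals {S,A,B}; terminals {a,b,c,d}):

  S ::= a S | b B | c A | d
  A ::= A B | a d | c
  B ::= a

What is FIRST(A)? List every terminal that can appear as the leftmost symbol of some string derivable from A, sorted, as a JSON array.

FIRST sets, iterate to fixpoint:
[1]
  A via A→a d: +{a}
  A via A→c: +{c}
  B via B→a: +{a}
  S via S→a S: +{a}
  S via S→b B: +{b}
  S via S→c A: +{c}
  S via S→d: +{d}
  FIRST[S]={a,b,c,d}  FIRST[A]={a,c}  FIRST[B]={a}
[2] — fixpoint
  FIRST[S]={a,b,c,d}  FIRST[A]={a,c}  FIRST[B]={a}

FIRST(A) = ["a", "c"]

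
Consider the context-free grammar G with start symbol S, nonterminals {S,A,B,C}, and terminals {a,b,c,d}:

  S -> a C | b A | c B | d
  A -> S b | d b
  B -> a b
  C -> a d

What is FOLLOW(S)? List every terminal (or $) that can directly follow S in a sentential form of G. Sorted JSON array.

Compute FIRST by fixpoint:
round 1:
  A via A→d b: +{d}
  B via B→a b: +{a}
  C via C→a d: +{a}
  S via S→a C: +{a}
  S via S→b A: +{b}
  S via S→c B: +{c}
  S via S→d: +{d}
  FIRST(S)={a,b,c,d}  FIRST(A)={d}  FIRST(B)={a}  FIRST(C)={a}
round 2:
  A via A→S b: +{a,b,c}
  FIRST(S)={a,b,c,d}  FIRST(A)={a,b,c,d}  FIRST(B)={a}  FIRST(C)={a}
round 3: — fixpoint
  FIRST(S)={a,b,c,d}  FIRST(A)={a,b,c,d}  FIRST(B)={a}  FIRST(C)={a}

FOLLOW iteration:
initialize: $ ∈ FOLLOW(S)
[1]
  A→S b: FOLLOW(S) ⊇ FIRST(b) = {b}; new: +{b}
  S→a C: FOLLOW(C) ⊇ FOLLOW(S) ⊇ {$,b}; new: +{$,b}
  S→b A: FOLLOW(A) ⊇ FOLLOW(S) ⊇ {$,b}; new: +{$,b}
  S→c B: FOLLOW(B) ⊇ FOLLOW(S) ⊇ {$,b}; new: +{$,b}
  FOLLOW[S]={$,b}  FOLLOW[A]={$,b}  FOLLOW[B]={$,b}  FOLLOW[C]={$,b}
[2] done
  FOLLOW[S]={$,b}  FOLLOW[A]={$,b}  FOLLOW[B]={$,b}  FOLLOW[C]={$,b}

FOLLOW(S) = ["$", "b"]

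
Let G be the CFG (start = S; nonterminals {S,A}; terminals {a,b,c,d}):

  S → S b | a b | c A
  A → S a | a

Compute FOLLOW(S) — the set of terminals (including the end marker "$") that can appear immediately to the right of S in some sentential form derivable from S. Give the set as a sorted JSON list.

FIRST sets, iterate to fixpoint:
round 1:
  A via A→a: +{a}
  S via S→a b: +{a}
  S via S→c A: +{c}
  FIRST(S)={a,c}  FIRST(A)={a}
round 2:
  A via A→S a: +{c}
  FIRST(S)={a,c}  FIRST(A)={a,c}
round 3: (no change)
  FIRST(S)={a,c}  FIRST(A)={a,c}

FOLLOW sets:
initialize: $ ∈ FOLLOW(S)
iter 1:
  A→S a: FOLLOW(S) ⊇ FIRST(a) = {a}; new: +{a}
  S→S b: FOLLOW(S) ⊇ FIRST(b) = {b}; new: +{b}
  S→c A: FOLLOW(A) ⊇ FOLLOW(S) ⊇ {$,a,b}; new: +{$,a,b}
  S: {$,a,b}  A: {$,a,b}
iter 2: — fixpoint
  S: {$,a,b}  A: {$,a,b}

FOLLOW(S) = ["$", "a", "b"]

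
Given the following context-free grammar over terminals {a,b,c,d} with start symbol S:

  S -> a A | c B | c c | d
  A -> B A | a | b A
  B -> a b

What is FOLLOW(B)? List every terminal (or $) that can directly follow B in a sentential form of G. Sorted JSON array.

Compute FIRST by fixpoint:
[1]
  A via A→a: +{a}
  A via A→b A: +{b}
  B via B→a b: +{a}
  S via S→a A: +{a}
  S via S→c B: +{c}
  S via S→d: +{d}
  FIRST[S]={a,c,d}  FIRST[A]={a,b}  FIRST[B]={a}
[2] — fixpoint
  FIRST[S]={a,c,d}  FIRST[A]={a,b}  FIRST[B]={a}

FOLLOW iteration:
initialize: $ ∈ FOLLOW(S)
iter 1:
  A→B A: FOLLOW(B) ⊇ FIRST(A) = {a,b}; new: +{a,b}
  S→a A: FOLLOW(A) ⊇ FOLLOW(S) ⊇ {$}; new: +{$}
  S→c B: FOLLOW(B) ⊇ FOLLOW(S) ⊇ {$}; new: +{$}
  S: {$}  A: {$}  B: {$,a,b}
iter 2: (no change)
  S: {$}  A: {$}  B: {$,a,b}

FOLLOW(B) = ["$", "a", "b"]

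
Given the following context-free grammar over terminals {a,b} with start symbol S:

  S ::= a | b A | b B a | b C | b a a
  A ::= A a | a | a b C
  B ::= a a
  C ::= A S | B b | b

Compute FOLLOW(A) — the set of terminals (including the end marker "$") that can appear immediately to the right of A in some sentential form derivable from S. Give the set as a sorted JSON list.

FIRST iteration:
pass 1:
  A via A→a: +{a}
  B via B→a a: +{a}
  C via C→A S: +{a}
  C via C→b: +{b}
  S via S→a: +{a}
  S via S→b A: +{b}
  FIRST[S]={a,b}  FIRST[A]={a}  FIRST[B]={a}  FIRST[C]={a,b}
pass 2: done
  FIRST[S]={a,b}  FIRST[A]={a}  FIRST[B]={a}  FIRST[C]={a,b}

FOLLOW sets:
initialize: $ ∈ FOLLOW(S)
iter 1:
  A→A a: FOLLOW(A) ⊇ FIRST(a) = {a}; new: +{a}
  A→a b C: FOLLOW(C) ⊇ FOLLOW(A) ⊇ {a}; new: +{a}
  C→A S: FOLLOW(A) ⊇ FIRST(S) = {a,b}; new: +{b}
  C→A S: FOLLOW(S) ⊇ FOLLOW(C) ⊇ {a}; new: +{a}
  C→B b: FOLLOW(B) ⊇ FIRST(b) = {b}; new: +{b}
  S→b A: FOLLOW(A) ⊇ FOLLOW(S) ⊇ {$,a}; new: +{$}
  S→b B a: FOLLOW(B) ⊇ FIRST(a) = {a}; new: +{a}
  S→b C: FOLLOW(C) ⊇ FOLLOW(S) ⊇ {$,a}; new: +{$}
  FOLLOW(S)={$,a}  FOLLOW(A)={$,a,b}  FOLLOW(B)={a,b}  FOLLOW(C)={$,a}
iter 2:
  A→a b C: FOLLOW(C) ⊇ FOLLOW(A) ⊇ {$,a,b}; new: +{b}
  C→A S: FOLLOW(S) ⊇ FOLLOW(C) ⊇ {$,a,b}; new: +{b}
  FOLLOW(S)={$,a,b}  FOLLOW(A)={$,a,b}  FOLLOW(B)={a,b}  FOLLOW(C)={$,a,b}
iter 3: (no change)
  FOLLOW(S)={$,a,b}  FOLLOW(A)={$,a,b}  FOLLOW(B)={a,b}  FOLLOW(C)={$,a,b}

FOLLOW(A) = ["$", "a", "b"]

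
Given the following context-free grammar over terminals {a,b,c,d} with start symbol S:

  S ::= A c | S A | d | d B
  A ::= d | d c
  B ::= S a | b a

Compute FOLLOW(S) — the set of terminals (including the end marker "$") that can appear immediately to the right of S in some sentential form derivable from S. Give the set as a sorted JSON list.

Compute FIRST by fixpoint:
round 1:
  A via A→d: +{d}
  B via B→b a: +{b}
  S via S→A c: +{d}
  S: {d}  A: {d}  B: {b}
round 2:
  B via B→S a: +{d}
  S: {d}  A: {d}  B: {b,d}
round 3: (stable)
  S: {d}  A: {d}  B: {b,d}

FOLLOW iteration:
initialize: $ ∈ FOLLOW(S)
pass 1:
  B→S a: FOLLOW(S) ⊇ FIRST(a) = {a}; new: +{a}
  S→A c: FOLLOW(A) ⊇ FIRST(c) = {c}; new: +{c}
  S→S A: FOLLOW(S) ⊇ FIRST(A) = {d}; new: +{d}
  S→S A: FOLLOW(A) ⊇ FOLLOW(S) ⊇ {$,a,d}; new: +{$,a,d}
  S→d B: FOLLOW(B) ⊇ FOLLOW(S) ⊇ {$,a,d}; new: +{$,a,d}
  FOLLOW(S)={$,a,d}  FOLLOW(A)={$,a,c,d}  FOLLOW(B)={$,a,d}
pass 2: — fixpoint
  FOLLOW(S)={$,a,d}  FOLLOW(A)={$,a,c,d}  FOLLOW(B)={$,a,d}

FOLLOW(S) = ["$", "a", "d"]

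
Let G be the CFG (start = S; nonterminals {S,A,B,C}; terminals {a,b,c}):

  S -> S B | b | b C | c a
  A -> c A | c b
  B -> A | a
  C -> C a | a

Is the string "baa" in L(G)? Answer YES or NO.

Convert to CNF:
  S -> S B | T0 T2 | T1 C | b
  A -> T0 A | T0 T1
  B -> T0 A | T0 T1 | a
  C -> C T2 | a
  T0 -> c
  T1 -> b
  T2 -> a

CYK fill:
  [0..0]={S,T1}  "b"  orig:{S}
  [1..1]={B,C,T2}  "a"  orig:{B,C}
  [2..2]={B,C,T2}  "a"  orig:{B,C}
  [0..1]={S}  "ba"
  [1..2]={C}  "aa"
  [0..2]={S}  "baa"

S ∈ T[0,2] ⇒ YES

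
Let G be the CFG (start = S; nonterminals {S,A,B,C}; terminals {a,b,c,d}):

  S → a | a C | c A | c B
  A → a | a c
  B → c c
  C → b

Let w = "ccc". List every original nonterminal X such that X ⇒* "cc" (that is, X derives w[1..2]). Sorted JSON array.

Convert to CNF:
  S -> T0 C | T1 A | T1 B | a
  A -> T0 T1 | a
  B -> T1 T1
  C -> b
  T0 -> a
  T1 -> c

CYK table (by increasing span) — only the sub-triangle for w[1..2]:
  [1..1]={T1}  "c"  orig:{}
  [2..2]={T1}  "c"  orig:{}
  [1..2]={B}  "cc"

Original NTs in T[1,2] deriving "cc": ["B"]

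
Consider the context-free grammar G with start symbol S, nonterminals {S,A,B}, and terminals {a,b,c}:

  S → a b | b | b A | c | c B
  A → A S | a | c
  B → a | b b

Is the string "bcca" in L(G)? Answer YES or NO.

CNF form of G:
  S -> T0 A | T1 T0 | T2 B | b | c
  A -> A S | a | c
  B -> T0 T0 | a
  T0 -> b
  T1 -> a
  T2 -> c

Fill CYK table bottom-up:
  cell(0,0) b: {S,T0}  orig:{S}
  cell(1,1) c: {A,S,T2}  orig:{A,S}
  cell(2,2) c: {A,S,T2}  orig:{A,S}
  cell(3,3) a: {A,B,T1}  orig:{A,B}
  cell(0,1) bc: {S}
  cell(1,2) cc: {A}
  cell(2,3) ca: {S}
  cell(0,2) bcc: {S}
  cell(1,3) cca: {A}
  cell(0,3) bcca: {S}

S ∈ T[0,3] ⇒ YES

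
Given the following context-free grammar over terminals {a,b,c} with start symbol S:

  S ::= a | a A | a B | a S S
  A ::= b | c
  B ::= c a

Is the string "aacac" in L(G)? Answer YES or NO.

Convert to CNF:
  S -> T1 A | T1 B | T1 X2 | a
  A -> b | c
  B -> T0 T1
  T0 -> c
  T1 -> a
  X2 -> S S

Fill CYK table bottom-up:
  [0..0]={S,T1}  "a"  orig:{S}
  [1..1]={S,T1}  "a"  orig:{S}
  [2..2]={A,T0}  "c"  orig:{A}
  [3..3]={S,T1}  "a"  orig:{S}
  [4..4]={A,T0}  "c"  orig:{A}
  [0..1]={X2}  "aa"  orig:{}
  [1..2]={S}  "ac"
  [2..3]={B}  "ca"
  [3..4]={S}  "ac"
  [0..2]={X2}  "aac"  orig:{}
  [1..3]={S,X2}  "aca"  orig:{S}
  [2..4]=∅  "cac"
  [0..3]={S,X2}  "aaca"  orig:{S}
  [1..4]={X2}  "acac"  orig:{}
  [0..4]={S}  "aacac"

S ∈ T[0,4] ⇒ YES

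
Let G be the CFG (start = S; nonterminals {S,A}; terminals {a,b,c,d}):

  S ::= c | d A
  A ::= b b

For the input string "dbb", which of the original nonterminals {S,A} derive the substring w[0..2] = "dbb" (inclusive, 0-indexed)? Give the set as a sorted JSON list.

CNF form of G:
  S -> T1 A | c
  A -> T0 T0
  T0 -> b
  T1 -> d

Fill CYK table bottom-up, restricted to cells inside w[0..2]:
  cell(0,0) d: {T1}  orig:{}
  cell(1,1) b: {T0}  orig:{}
  cell(2,2) b: {T0}  orig:{}
  cell(0,1) db: ∅
  cell(1,2) bb: {A}
  cell(0,2) dbb: {S}

Original NTs in T[0,2] deriving "dbb": ["S"]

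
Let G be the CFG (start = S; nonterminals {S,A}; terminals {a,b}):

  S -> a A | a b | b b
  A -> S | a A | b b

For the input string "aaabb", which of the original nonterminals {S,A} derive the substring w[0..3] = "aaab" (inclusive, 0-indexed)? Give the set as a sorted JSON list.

Convert to CNF:
  S -> T0 A | T0 T1 | T1 T1
  A -> T0 A | T0 T1 | T1 T1
  T0 -> a
  T1 -> b

Fill CYK table bottom-up, restricted to cells inside w[0..3]:
  T[0,0] 'a' = {T0}  orig:{}
  T[1,1] 'a' = {T0}  orig:{}
  T[2,2] 'a' = {T0}  orig:{}
  T[3,3] 'b' = {T1}  orig:{}
  T[0,1] 'aa' = ∅
  T[1,2] 'aa' = ∅
  T[2,3] 'ab' = {A,S}
  T[0,2] 'aaa' = ∅
  T[1,3] 'aab' = {A,S}
  T[0,3] 'aaab' = {A,S}

Original NTs in T[0,3] deriving "aaab": ["A", "S"]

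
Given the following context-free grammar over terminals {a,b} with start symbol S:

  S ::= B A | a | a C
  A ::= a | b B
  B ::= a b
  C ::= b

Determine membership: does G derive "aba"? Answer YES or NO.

CNF form of G:
  S -> B A | T1 C | a
  A -> T0 B | a
  B -> T1 T0
  C -> b
  T0 -> b
  T1 -> a

CYK table (by increasing span):
  T[0,0] 'a' = {A,S,T1}  orig:{A,S}
  T[1,1] 'b' = {C,T0}  orig:{C}
  T[2,2] 'a' = {A,S,T1}  orig:{A,S}
  T[0,1] 'ab' = {B,S}
  T[1,2] 'ba' = ∅
  T[0,2] 'aba' = {S}

S ∈ T[0,2] ⇒ YES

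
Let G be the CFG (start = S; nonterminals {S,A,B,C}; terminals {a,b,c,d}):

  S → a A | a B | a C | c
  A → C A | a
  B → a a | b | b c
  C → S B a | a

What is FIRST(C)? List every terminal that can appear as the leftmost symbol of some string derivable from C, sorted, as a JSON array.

FIRST sets, iterate to fixpoint:
round 1:
  A via A→a: +{a}
  B via B→a a: +{a}
  B via B→b: +{b}
  C via C→a: +{a}
  S via S→a A: +{a}
  S via S→c: +{c}
  S: {a,c}  A: {a}  B: {a,b}  C: {a}
round 2:
  C via C→S B a: +{c}
  S: {a,c}  A: {a}  B: {a,b}  C: {a,c}
round 3:
  A via A→C A: +{c}
  S: {a,c}  A: {a,c}  B: {a,b}  C: {a,c}
round 4: — fixpoint
  S: {a,c}  A: {a,c}  B: {a,b}  C: {a,c}

FIRST(C) = ["a", "c"]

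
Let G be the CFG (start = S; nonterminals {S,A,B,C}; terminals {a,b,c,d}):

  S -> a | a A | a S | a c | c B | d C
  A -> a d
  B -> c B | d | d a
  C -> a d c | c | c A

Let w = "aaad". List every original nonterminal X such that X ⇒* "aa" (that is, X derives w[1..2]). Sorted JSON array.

Convert to CNF:
  S -> T0 A | T0 S | T0 T2 | T1 C | T2 B | a
  A -> T0 T1
  B -> T1 T0 | T2 B | d
  C -> T0 X3 | T2 A | c
  T0 -> a
  T1 -> d
  T2 -> c
  X3 -> T1 T2

CYK fill (cells [i..j] with 1 ≤ i ≤ j ≤ 2 only):
  [1..1]={S,T0}  "a"  orig:{S}
  [2..2]={S,T0}  "a"  orig:{S}
  [1..2]={S}  "aa"

Original NTs in T[1,2] deriving "aa": ["S"]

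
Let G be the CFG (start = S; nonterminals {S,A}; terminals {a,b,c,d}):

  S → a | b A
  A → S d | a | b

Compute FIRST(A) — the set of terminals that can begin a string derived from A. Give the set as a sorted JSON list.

FIRST sets, iterate to fixpoint:
[1]
  A via A→a: +{a}
  A via A→b: +{b}
  S via S→a: +{a}
  S via S→b A: +{b}
  FIRST(S)={a,b}  FIRST(A)={a,b}
[2] (stable)
  FIRST(S)={a,b}  FIRST(A)={a,b}

FIRST(A) = ["a", "b"]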